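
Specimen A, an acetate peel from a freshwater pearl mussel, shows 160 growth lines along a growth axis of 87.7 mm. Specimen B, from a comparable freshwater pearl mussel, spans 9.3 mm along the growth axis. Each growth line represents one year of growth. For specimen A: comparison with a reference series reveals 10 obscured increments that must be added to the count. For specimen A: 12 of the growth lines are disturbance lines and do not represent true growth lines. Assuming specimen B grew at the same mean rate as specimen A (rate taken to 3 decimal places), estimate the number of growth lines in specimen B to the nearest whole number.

17 growth lines

Specimen A: correcting the raw count gives 160 − 12 + 10 = 158 true growth lines.
A: 87.7 mm over 158 years gives 87.7 / 158 ≈ 0.555 mm/yr.
Specimen B: 9.3 mm / 0.555 mm per year = 16.76 years ≈ 17 growth lines.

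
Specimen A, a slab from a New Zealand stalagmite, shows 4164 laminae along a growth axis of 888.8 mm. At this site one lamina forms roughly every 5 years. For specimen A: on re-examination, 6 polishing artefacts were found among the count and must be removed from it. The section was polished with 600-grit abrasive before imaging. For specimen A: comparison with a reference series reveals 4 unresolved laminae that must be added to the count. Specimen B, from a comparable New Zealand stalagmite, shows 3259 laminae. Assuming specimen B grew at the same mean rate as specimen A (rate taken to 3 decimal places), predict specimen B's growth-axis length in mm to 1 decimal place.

Specimen A: after corrections the count is 4164 − 6 + 4 = 4162 laminae.
Specimen A: 4162 laminae at 5 years each span 4162 × 5 = 20810 years.
A: Mean rate = 888.8 mm / 20810 years ≈ 0.043 mm per year.
Specimen B: at 5 years per lamina, 3259 × 5 = 16295 years. B's length ≈ 0.043 × 16295 = 700.7 mm.

700.7 mm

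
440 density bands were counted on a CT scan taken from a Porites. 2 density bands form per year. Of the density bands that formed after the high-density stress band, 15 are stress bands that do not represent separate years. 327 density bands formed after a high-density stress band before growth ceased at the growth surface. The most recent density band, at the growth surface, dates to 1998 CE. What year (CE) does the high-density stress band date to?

1842 CE

327 density bands post-date the high-density stress band.
327 − 15 false = 312 true density bands after the high-density stress band.
Dividing by 2 density bands per year: 312 / 2 = 156 years.
The density band at the growth surface is 1998 CE, so the high-density stress band dates to 1998 − 156 = 1842 CE.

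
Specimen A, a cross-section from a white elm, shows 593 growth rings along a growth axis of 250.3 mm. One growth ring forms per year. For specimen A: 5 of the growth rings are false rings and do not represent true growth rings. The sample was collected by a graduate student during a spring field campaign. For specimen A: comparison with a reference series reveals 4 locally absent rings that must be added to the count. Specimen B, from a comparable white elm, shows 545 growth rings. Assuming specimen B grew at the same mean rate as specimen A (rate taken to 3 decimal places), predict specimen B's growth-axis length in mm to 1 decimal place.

230.5 mm

Specimen A: after corrections the count is 593 − 5 + 4 = 592 growth rings.
A: 250.3 mm over 592 years gives 250.3 / 592 ≈ 0.423 mm/year.
Length of B = 0.423 × 545 = 230.5 mm.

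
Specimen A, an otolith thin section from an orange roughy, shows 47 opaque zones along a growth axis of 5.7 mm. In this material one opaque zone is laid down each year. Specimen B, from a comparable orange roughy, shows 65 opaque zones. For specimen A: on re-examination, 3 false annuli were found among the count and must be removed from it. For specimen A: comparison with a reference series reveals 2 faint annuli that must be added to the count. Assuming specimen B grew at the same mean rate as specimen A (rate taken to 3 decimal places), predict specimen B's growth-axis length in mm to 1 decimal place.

Specimen A: adjusted count: 47 − 3 + 2 = 46 opaque zones.
A: Mean rate = 5.7 mm / 46 years ≈ 0.124 mm/yr.
For B, 0.124 mm/year × 65 years = 8.1 mm.

8.1 mm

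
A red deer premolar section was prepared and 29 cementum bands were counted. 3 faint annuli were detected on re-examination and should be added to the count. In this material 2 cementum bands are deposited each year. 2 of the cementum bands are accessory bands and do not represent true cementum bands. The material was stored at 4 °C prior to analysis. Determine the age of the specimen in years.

15 yr

Correcting the raw count gives 29 − 2 + 3 = 30 true cementum bands.
30 cementum bands at 2 per year is 30 / 2 = 15 years.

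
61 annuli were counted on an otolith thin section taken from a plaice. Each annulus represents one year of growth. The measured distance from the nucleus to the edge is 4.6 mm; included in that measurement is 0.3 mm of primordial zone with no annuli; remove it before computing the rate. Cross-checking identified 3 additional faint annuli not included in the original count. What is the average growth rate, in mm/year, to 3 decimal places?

Correcting the raw count gives 61 + 3 = 64 true annuli.
Removing the 0.3 mm offcut leaves 4.6 − 0.3 = 4.3 mm.
Extension rate ≈ 4.3 / 64 = 0.067 mm/year.

0.067 mm/year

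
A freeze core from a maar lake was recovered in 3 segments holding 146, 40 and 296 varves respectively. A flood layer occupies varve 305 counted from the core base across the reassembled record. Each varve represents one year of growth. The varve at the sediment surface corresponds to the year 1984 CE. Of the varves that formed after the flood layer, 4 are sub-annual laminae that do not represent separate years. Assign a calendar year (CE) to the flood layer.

1811 CE

Total varves = 146 + 40 + 296 = 482.
Between varve 305 and the sediment surface there are 482 − 305 = 177 varves.
177 − 4 false = 173 true varves after the flood layer.
1984 − 173 = 1811 CE.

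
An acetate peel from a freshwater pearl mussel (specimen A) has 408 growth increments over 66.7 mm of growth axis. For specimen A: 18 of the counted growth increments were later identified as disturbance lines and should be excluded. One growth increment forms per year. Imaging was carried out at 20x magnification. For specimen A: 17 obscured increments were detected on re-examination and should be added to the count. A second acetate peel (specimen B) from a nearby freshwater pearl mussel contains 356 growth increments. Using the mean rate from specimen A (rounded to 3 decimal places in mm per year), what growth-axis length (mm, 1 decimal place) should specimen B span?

58.4 mm

Specimen A: after corrections the count is 408 − 18 + 17 = 407 growth increments.
A: Mean rate = 66.7 mm / 407 years ≈ 0.164 mm/year.
For B, 0.164 mm/year × 356 years = 58.4 mm.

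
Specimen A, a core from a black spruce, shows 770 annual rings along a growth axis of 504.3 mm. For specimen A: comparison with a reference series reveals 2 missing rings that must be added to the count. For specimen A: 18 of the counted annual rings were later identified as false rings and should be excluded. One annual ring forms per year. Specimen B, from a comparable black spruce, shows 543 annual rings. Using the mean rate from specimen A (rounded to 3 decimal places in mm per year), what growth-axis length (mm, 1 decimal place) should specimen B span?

Specimen A: correcting the raw count gives 770 − 18 + 2 = 754 true annual rings.
A: Extension rate ≈ 504.3 / 754 = 0.669 mm per year.
Length of B = 0.669 × 543 = 363.3 mm.

363.3 mm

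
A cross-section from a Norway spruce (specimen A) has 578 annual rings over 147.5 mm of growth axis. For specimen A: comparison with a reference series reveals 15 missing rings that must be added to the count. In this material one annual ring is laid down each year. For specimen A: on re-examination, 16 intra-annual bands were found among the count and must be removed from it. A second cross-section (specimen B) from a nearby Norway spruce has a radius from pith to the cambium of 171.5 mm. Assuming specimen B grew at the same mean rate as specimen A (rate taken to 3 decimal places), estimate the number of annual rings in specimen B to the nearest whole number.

670 annual rings

Specimen A: correcting the raw count gives 578 − 16 + 15 = 577 true annual rings.
A: Mean rate = 147.5 mm / 577 years ≈ 0.256 mm per year.
For B, 171.5 / 0.256 = 669.92 years ≈ 670 annual rings.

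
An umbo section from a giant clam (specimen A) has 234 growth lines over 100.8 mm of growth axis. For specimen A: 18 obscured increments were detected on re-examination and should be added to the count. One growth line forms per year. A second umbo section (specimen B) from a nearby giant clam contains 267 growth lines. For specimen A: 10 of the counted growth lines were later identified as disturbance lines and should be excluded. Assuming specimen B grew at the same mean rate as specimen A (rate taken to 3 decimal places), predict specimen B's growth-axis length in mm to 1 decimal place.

111.3 mm

Specimen A: true growth line count = 234 − 10 + 18 = 242.
A: Mean rate = 100.8 mm / 242 years ≈ 0.417 mm/year.
Length of B = 0.417 × 267 = 111.3 mm.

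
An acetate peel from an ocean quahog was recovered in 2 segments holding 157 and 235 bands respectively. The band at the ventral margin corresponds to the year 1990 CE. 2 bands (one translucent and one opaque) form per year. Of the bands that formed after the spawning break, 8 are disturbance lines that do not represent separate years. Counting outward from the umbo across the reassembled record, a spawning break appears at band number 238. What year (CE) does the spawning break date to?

1917 CE

Total bands = 157 + 235 = 392.
Between band 238 and the ventral margin there are 392 − 238 = 154 bands.
Removing the 8 false bands leaves 154 − 8 = 146 true bands beyond the spawning break.
146 bands at 2 per year is 146 / 2 = 73 years.
1990 − 73 = 1917 CE.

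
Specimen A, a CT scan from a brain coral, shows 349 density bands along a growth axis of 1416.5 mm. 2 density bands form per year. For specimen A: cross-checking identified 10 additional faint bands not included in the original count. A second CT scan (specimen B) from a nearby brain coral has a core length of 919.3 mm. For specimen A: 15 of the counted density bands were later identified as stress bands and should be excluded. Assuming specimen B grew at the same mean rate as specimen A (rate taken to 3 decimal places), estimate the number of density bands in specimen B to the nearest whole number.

Specimen A: correcting the raw count gives 349 − 15 + 10 = 344 true density bands.
Specimen A: dividing by 2 density bands per year: 344 / 2 = 172 years.
A: Mean rate = 1416.5 mm / 172 years ≈ 8.235 mm per year.
B spans 919.3 / 8.235 = 111.63 years; at 2 density bands per year that is 111.63 × 2 ≈ 223 density bands.

223 density bands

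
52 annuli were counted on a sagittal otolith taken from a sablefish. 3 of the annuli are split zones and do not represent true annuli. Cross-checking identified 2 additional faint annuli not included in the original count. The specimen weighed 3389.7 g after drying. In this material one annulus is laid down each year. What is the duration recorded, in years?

51 years

After corrections the count is 52 − 3 + 2 = 51 annuli.
At one annulus per year, that is 51 years.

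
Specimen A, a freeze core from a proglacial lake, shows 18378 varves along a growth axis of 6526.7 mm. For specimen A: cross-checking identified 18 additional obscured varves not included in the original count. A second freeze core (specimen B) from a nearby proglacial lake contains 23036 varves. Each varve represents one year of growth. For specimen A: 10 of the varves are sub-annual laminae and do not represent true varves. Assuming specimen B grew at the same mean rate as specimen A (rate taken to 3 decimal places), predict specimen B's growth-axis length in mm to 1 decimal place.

8177.8 mm

Specimen A: true varve count = 18378 − 10 + 18 = 18386.
A: Mean rate = 6526.7 mm / 18386 years ≈ 0.355 mm per year.
For B, 0.355 mm/year × 23036 years = 8177.8 mm.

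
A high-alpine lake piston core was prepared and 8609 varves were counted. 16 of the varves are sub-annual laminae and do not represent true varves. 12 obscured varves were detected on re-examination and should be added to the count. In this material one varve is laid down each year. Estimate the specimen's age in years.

8605 yr

Correcting the raw count gives 8609 − 16 + 12 = 8605 true varves.
At one varve per year, that is 8605 years.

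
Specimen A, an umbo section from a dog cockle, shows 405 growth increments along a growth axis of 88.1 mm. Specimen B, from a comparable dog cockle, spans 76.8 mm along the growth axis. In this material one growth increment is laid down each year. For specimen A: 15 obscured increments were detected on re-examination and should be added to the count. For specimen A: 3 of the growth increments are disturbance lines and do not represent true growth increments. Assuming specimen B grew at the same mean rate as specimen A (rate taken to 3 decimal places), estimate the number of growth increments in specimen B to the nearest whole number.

364 growth increments

Specimen A: true growth increment count = 405 − 3 + 15 = 417.
A: Mean rate = 88.1 mm / 417 years ≈ 0.211 mm/year.
For B, 76.8 / 0.211 = 363.98 years ≈ 364 growth increments.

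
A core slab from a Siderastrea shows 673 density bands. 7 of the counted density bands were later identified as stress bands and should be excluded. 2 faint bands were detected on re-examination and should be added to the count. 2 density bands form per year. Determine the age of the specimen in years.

334 yr

True density band count = 673 − 7 + 2 = 668.
With 2 density bands per year, 668 / 2 = 334 years.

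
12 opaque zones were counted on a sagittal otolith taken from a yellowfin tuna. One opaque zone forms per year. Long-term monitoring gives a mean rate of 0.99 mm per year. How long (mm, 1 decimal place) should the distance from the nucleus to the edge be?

The record spans 12 years at 0.99 mm per year.
12 years at 0.99 mm/year gives 0.99 × 12 = 11.9 mm.

11.9 mm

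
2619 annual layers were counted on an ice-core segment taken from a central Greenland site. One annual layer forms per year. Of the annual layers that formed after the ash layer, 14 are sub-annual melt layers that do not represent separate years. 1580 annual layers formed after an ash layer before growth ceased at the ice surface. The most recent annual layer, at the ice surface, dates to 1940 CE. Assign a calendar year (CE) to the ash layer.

374 CE

There are 1580 annual layers younger than the ash layer.
Removing the 14 false annual layers leaves 1580 − 14 = 1566 true annual layers beyond the ash layer.
1940 − 1566 = 374 CE.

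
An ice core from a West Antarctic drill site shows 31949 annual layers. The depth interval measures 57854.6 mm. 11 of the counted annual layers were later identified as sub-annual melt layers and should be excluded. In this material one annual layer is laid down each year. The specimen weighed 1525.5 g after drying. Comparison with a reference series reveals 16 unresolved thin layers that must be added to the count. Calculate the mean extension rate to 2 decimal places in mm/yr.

True annual layer count = 31949 − 11 + 16 = 31954.
Mean rate = 57854.6 mm / 31954 years ≈ 1.81 mm/yr.

1.81 mm/yr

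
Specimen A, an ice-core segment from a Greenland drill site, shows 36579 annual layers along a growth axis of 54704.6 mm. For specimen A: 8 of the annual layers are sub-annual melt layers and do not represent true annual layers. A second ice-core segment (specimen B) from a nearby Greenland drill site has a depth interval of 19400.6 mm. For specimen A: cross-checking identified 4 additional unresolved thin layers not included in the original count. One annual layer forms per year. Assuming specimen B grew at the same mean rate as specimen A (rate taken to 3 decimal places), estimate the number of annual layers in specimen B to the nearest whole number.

12968 annual layers

Specimen A: adjusted count: 36579 − 8 + 4 = 36575 annual layers.
A: Mean rate = 54704.6 mm / 36575 years ≈ 1.496 mm/year.
Specimen B: 19400.6 mm / 1.496 mm per year = 12968.32 years ≈ 12968 annual layers.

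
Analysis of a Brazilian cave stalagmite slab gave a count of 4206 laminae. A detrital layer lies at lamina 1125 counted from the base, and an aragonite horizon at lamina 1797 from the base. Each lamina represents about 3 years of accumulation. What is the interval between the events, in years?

2016 yr

The two markers are separated by 1797 − 1125 = 672 laminae.
672 laminae at 3 years each span 672 × 3 = 2016 years.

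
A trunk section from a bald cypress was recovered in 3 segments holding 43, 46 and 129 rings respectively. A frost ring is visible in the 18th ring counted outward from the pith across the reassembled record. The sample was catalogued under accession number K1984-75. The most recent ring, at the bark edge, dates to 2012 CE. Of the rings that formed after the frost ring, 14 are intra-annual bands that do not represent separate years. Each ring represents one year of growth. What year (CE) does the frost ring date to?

1826 CE

Total rings = 43 + 46 + 129 = 218.
The frost ring sits at ring 18 from the pith, so 218 − 18 = 200 rings formed after it.
Excluding 14 false rings: 200 − 14 = 186.
2012 − 186 = 1826 CE.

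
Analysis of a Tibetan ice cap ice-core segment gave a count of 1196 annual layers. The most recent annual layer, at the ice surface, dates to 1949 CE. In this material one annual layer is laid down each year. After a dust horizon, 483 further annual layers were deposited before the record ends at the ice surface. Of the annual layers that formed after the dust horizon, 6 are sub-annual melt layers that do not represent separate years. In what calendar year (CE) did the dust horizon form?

483 annual layers formed after the dust horizon.
Excluding 6 false annual layers: 483 − 6 = 477.
1949 − 477 = 1472 CE.

1472 CE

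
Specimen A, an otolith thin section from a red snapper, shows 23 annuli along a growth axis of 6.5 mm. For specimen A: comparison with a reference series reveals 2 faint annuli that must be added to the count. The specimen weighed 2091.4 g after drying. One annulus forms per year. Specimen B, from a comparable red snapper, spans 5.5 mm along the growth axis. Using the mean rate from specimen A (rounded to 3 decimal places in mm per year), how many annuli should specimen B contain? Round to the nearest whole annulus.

21 annuli

Specimen A: true annulus count = 23 + 2 = 25.
A: 6.5 mm over 25 years gives 6.5 / 25 ≈ 0.260 mm/yr.
For B, 5.5 / 0.260 = 21.15 years ≈ 21 annuli.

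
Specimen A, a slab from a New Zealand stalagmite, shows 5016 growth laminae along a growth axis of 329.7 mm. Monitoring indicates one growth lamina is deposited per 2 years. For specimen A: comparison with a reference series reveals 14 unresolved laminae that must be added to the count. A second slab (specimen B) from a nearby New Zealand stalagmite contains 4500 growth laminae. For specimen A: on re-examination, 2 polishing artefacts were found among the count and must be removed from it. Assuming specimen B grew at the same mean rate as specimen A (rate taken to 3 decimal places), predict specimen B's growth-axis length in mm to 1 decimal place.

297.0 mm

Specimen A: after corrections the count is 5016 − 2 + 14 = 5028 growth laminae.
Specimen A: multiplying by 2 years per growth lamina: 5028 × 2 = 10056 years.
A: Extension rate ≈ 329.7 / 10056 = 0.033 mm per year.
Specimen B: 4500 growth laminae at 2 years each span 4500 × 2 = 9000 years. B's length ≈ 0.033 × 9000 = 297.0 mm.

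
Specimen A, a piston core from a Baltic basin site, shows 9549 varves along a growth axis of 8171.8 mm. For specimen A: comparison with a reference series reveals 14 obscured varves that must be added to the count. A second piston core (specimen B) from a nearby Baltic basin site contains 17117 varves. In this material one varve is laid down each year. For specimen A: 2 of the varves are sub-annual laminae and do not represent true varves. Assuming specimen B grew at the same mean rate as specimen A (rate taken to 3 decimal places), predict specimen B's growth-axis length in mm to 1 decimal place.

14635.0 mm

Specimen A: true varve count = 9549 − 2 + 14 = 9561.
A: Mean rate = 8171.8 mm / 9561 years ≈ 0.855 mm per year.
For B, 0.855 mm/year × 17117 years = 14635.0 mm.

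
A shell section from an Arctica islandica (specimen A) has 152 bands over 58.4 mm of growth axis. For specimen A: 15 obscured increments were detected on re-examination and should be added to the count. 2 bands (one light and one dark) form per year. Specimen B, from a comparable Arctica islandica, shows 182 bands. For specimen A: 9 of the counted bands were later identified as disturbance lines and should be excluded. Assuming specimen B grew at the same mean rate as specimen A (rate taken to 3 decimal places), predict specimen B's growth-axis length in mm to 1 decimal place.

67.2 mm

Specimen A: adjusted count: 152 − 9 + 15 = 158 bands.
Specimen A: with 2 bands per year, 158 / 2 = 79 years.
A: Mean rate = 58.4 mm / 79 years ≈ 0.739 mm/yr.
Specimen B: with 2 bands per year, 182 / 2 = 91 years. B's length ≈ 0.739 × 91 = 67.2 mm.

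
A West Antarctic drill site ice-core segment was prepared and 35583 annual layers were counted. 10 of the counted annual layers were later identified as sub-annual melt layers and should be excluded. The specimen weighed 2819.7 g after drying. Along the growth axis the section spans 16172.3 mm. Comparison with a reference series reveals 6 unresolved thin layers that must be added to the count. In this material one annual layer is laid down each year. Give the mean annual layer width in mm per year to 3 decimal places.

True annual layer count = 35583 − 10 + 6 = 35579.
Mean rate = 16172.3 mm / 35579 years ≈ 0.455 mm per year.

0.455 mm per year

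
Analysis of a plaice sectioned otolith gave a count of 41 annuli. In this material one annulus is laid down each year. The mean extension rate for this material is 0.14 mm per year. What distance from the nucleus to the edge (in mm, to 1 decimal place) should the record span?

The record spans 41 years at 0.14 mm per year.
41 years at 0.14 mm/year gives 0.14 × 41 = 5.7 mm.

5.7 mm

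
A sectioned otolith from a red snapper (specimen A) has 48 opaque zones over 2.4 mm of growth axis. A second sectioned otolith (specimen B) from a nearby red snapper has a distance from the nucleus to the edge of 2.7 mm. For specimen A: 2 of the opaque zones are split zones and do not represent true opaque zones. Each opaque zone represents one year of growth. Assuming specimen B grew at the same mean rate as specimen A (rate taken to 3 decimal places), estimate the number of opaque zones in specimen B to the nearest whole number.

Specimen A: correcting the raw count gives 48 − 2 = 46 true opaque zones.
A: 2.4 mm over 46 years gives 2.4 / 46 ≈ 0.052 mm per year.
For B, 2.7 / 0.052 = 51.92 years ≈ 52 opaque zones.

52 opaque zones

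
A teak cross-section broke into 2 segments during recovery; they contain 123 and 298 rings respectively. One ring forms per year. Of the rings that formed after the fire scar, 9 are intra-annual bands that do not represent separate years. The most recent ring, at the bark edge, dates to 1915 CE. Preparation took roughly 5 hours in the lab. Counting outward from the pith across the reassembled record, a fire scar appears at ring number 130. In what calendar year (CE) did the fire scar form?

Total rings = 123 + 298 = 421.
Between ring 130 and the bark edge there are 421 − 130 = 291 rings.
Removing the 9 false rings leaves 291 − 9 = 282 true rings beyond the fire scar.
Counting back 282 years from 1915 CE places the fire scar in 1915 − 282 = 1633 CE.

1633 CE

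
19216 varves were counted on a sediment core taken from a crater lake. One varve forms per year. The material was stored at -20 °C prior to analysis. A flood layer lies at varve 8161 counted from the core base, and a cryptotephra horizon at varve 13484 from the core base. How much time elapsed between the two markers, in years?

13484 − 8161 = 5323 varves lie between the two events.
At one varve per year, 5323 years elapsed between them.

5323 years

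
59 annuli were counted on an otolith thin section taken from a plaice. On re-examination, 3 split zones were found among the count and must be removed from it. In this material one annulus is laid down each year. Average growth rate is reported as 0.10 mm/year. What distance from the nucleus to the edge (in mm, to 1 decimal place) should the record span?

5.6 mm

Correcting the raw count gives 59 − 3 = 56 true annuli.
Length ≈ 0.10 × 56 = 5.6 mm.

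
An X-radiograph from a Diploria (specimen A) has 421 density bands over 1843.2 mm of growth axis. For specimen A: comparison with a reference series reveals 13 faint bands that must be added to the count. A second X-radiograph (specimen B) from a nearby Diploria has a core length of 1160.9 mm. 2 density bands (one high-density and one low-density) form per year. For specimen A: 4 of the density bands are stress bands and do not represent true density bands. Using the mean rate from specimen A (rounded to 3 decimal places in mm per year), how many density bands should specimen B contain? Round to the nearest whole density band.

Specimen A: true density band count = 421 − 4 + 13 = 430.
Specimen A: with 2 density bands per year, 430 / 2 = 215 years.
A: Extension rate ≈ 1843.2 / 215 = 8.573 mm/yr.
Specimen B: 1160.9 mm / 8.573 mm per year = 135.41 years; at 2 density bands per year that is 135.41 × 2 ≈ 271 density bands.

271 density bands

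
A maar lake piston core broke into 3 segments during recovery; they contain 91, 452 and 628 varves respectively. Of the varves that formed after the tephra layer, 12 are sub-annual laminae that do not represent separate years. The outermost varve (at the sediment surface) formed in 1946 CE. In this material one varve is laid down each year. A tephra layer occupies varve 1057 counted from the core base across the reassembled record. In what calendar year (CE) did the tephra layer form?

1844 CE

Total varves = 91 + 452 + 628 = 1171.
Between varve 1057 and the sediment surface there are 1171 − 1057 = 114 varves.
Removing the 12 false varves leaves 114 − 12 = 102 true varves beyond the tephra layer.
1946 − 102 = 1844 CE.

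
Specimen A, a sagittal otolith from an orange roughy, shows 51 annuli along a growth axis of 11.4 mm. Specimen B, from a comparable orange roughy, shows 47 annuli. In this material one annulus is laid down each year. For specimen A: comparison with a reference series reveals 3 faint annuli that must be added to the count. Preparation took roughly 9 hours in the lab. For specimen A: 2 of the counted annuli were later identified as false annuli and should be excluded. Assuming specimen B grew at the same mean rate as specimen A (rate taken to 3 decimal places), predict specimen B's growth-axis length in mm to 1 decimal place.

Specimen A: true annulus count = 51 − 2 + 3 = 52.
A: 11.4 mm over 52 years gives 11.4 / 52 ≈ 0.219 mm/year.
B's length ≈ 0.219 × 47 = 10.3 mm.

10.3 mm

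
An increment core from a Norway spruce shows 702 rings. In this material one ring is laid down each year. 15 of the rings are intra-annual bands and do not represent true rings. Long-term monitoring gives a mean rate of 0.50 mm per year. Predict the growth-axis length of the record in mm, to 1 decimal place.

343.5 mm

Adjusted count: 702 − 15 = 687 rings.
Length ≈ 0.50 × 687 = 343.5 mm.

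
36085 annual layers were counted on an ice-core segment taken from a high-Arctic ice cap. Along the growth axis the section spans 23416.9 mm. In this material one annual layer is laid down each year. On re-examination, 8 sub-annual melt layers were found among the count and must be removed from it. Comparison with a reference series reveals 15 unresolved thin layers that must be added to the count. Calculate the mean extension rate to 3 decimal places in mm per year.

0.649 mm per year

After corrections the count is 36085 − 8 + 15 = 36092 annual layers.
Extension rate ≈ 23416.9 / 36092 = 0.649 mm per year.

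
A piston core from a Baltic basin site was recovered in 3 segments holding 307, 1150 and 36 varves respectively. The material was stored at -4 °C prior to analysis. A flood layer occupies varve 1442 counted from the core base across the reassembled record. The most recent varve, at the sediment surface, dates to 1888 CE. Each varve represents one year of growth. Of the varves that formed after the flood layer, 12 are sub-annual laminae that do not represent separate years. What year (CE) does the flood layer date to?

Total varves = 307 + 1150 + 36 = 1493.
1493 − 1442 = 51 varves lie beyond the flood layer toward the sediment surface.
51 − 12 false = 39 true varves after the flood layer.
The varve at the sediment surface is 1888 CE, so the flood layer dates to 1888 − 39 = 1849 CE.

1849 CE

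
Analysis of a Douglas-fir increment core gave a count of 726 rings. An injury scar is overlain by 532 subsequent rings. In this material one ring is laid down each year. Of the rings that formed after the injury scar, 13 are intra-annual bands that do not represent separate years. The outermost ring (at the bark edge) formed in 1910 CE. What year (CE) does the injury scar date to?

1391 CE

532 rings post-date the injury scar.
Excluding 13 false rings: 532 − 13 = 519.
1910 − 519 = 1391 CE.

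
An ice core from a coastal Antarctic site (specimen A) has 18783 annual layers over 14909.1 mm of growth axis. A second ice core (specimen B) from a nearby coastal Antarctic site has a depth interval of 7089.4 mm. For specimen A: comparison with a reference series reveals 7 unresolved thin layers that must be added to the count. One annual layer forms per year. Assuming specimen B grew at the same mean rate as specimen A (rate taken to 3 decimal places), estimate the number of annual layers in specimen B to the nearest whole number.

8940 annual layers

Specimen A: correcting the raw count gives 18783 + 7 = 18790 true annual layers.
A: 14909.1 mm over 18790 years gives 14909.1 / 18790 ≈ 0.793 mm/year.
Specimen B: 7089.4 mm / 0.793 mm per year = 8939.97 years ≈ 8940 annual layers.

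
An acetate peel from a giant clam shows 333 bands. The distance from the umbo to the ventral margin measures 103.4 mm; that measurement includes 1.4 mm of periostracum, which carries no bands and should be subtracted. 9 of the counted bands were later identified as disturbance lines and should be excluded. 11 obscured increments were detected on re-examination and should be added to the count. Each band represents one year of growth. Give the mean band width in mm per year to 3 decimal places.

Adjusted count: 333 − 9 + 11 = 335 bands.
Removing the 1.4 mm offcut leaves 103.4 − 1.4 = 102.0 mm.
Extension rate ≈ 102.0 / 335 = 0.304 mm per year.

0.304 mm per year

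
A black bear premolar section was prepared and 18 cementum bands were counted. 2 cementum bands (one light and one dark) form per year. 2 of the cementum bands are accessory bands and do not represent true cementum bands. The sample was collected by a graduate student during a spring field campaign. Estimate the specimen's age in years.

True cementum band count = 18 − 2 = 16.
With 2 cementum bands per year, 16 / 2 = 8 years.

8 years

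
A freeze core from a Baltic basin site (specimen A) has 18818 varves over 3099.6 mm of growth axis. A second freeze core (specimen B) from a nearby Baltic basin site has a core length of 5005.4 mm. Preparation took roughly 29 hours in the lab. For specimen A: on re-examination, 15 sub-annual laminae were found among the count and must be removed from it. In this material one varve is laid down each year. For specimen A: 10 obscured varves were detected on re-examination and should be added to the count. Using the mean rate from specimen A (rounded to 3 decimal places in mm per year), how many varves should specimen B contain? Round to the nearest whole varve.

30336 varves

Specimen A: adjusted count: 18818 − 15 + 10 = 18813 varves.
A: Extension rate ≈ 3099.6 / 18813 = 0.165 mm/year.
B spans 5005.4 / 0.165 = 30335.76 years ≈ 30336 varves.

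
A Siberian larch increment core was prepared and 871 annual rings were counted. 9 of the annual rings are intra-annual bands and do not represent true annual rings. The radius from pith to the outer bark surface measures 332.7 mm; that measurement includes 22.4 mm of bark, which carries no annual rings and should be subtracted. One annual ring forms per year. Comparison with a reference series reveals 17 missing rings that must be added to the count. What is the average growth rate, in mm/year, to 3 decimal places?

After corrections the count is 871 − 9 + 17 = 879 annual rings.
The growth record spans 332.7 − 22.4 = 310.3 mm.
Mean rate = 310.3 mm / 879 years ≈ 0.353 mm/year.

0.353 mm/year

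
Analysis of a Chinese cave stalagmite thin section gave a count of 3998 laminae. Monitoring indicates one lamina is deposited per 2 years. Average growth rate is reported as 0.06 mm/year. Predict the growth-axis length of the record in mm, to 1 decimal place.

479.8 mm

At 2 years per lamina, 3998 × 2 = 7996 years.
7996 years at 0.06 mm/year gives 0.06 × 7996 = 479.8 mm.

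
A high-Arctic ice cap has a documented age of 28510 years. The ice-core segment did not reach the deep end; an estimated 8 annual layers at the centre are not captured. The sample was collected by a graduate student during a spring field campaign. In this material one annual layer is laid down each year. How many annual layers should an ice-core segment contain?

One annual layer per year gives 28510 annual layers over 28510 years.
Less the 8 uncaptured annual layers: 28510 − 8 = 28502.

28502 annual layers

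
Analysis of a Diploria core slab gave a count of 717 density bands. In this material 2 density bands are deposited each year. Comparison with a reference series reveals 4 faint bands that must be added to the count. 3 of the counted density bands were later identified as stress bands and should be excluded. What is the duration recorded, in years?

359 yr

After corrections the count is 717 − 3 + 4 = 718 density bands.
With 2 density bands per year, 718 / 2 = 359 years.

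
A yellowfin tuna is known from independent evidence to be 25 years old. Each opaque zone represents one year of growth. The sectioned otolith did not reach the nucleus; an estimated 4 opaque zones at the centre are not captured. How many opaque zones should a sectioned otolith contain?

At one opaque zone per year, 25 years correspond to 25 opaque zones.
Less the 4 uncaptured opaque zones: 25 − 4 = 21.

21 opaque zones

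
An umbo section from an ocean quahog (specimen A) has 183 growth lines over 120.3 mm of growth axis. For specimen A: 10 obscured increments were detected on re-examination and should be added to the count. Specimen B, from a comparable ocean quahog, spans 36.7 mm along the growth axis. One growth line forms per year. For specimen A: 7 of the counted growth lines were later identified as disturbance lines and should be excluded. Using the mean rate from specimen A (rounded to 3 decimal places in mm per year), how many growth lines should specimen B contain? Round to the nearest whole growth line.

57 growth lines

Specimen A: adjusted count: 183 − 7 + 10 = 186 growth lines.
A: Mean rate = 120.3 mm / 186 years ≈ 0.647 mm/year.
B spans 36.7 / 0.647 = 56.72 years ≈ 57 growth lines.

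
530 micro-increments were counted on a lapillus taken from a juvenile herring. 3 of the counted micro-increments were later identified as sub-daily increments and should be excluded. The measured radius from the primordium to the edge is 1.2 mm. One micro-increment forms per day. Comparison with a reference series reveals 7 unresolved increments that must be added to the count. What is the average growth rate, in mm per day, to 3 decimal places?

0.002 mm per day

Correcting the raw count gives 530 − 3 + 7 = 534 true micro-increments.
Extension rate ≈ 1.2 / 534 = 0.002 mm per day.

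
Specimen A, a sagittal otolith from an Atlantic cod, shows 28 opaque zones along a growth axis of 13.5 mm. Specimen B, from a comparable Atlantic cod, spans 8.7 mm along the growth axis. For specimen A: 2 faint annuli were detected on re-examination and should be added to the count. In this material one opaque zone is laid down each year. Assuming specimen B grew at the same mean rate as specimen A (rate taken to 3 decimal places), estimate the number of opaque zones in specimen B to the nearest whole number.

19 opaque zones

Specimen A: correcting the raw count gives 28 + 2 = 30 true opaque zones.
A: Mean rate = 13.5 mm / 30 years ≈ 0.450 mm per year.
B spans 8.7 / 0.450 = 19.33 years ≈ 19 opaque zones.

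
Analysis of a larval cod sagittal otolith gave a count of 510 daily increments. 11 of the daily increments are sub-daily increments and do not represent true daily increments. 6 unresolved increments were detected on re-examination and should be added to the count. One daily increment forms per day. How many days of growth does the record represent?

505 d

Correcting the raw count gives 510 − 11 + 6 = 505 true daily increments.
At one daily increment per day, that is 505 days.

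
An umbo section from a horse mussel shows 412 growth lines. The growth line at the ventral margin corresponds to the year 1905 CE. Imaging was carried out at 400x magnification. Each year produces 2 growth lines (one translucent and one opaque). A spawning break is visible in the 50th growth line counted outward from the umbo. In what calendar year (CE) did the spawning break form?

1724 CE

The spawning break sits at growth line 50 from the umbo, so 412 − 50 = 362 growth lines formed after it.
With 2 growth lines per year, 362 / 2 = 181 years.
1905 − 181 = 1724 CE.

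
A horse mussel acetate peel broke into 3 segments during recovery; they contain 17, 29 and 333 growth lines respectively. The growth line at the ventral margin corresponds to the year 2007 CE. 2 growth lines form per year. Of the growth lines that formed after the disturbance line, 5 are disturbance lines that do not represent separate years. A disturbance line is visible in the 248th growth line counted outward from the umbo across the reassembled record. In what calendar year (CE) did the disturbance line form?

Total growth lines = 17 + 29 + 333 = 379.
The disturbance line sits at growth line 248 from the umbo, so 379 − 248 = 131 growth lines formed after it.
Removing the 5 false growth lines leaves 131 − 5 = 126 true growth lines beyond the disturbance line.
Dividing by 2 growth lines per year: 126 / 2 = 63 years.
2007 − 63 = 1944 CE.

1944 CE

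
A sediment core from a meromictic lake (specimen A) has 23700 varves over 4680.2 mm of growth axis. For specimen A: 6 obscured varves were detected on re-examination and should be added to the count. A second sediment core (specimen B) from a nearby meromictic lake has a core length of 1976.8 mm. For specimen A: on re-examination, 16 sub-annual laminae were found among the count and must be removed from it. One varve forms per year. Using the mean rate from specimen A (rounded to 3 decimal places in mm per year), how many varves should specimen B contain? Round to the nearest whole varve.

Specimen A: true varve count = 23700 − 16 + 6 = 23690.
A: Extension rate ≈ 4680.2 / 23690 = 0.198 mm/yr.
Specimen B: 1976.8 mm / 0.198 mm per year = 9983.84 years ≈ 9984 varves.

9984 varves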